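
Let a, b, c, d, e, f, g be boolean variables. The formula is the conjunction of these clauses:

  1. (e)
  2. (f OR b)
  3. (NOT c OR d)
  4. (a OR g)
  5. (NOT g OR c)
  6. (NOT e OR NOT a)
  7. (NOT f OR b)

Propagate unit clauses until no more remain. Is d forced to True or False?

(e) stands alone — e = True.
(NOT e OR NOT a): since e = True, the clause reduces to (NOT a). a = False.
(g OR a) with a = False leaves only g, so g = True.
(c OR NOT g) with g = True leaves only c, so c = True.
(NOT c OR d) with c = True leaves only d, so d = True.

True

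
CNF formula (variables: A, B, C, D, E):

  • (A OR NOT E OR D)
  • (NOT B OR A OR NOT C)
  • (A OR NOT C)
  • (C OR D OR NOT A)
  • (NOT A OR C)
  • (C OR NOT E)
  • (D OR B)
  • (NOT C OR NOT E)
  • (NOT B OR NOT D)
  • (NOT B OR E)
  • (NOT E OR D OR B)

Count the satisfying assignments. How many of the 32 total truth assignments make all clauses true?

Satisfying assignments:
  A=0 B=0 C=0 D=1 E=0
  A=1 B=0 C=1 D=1 E=0
Count: 2.

2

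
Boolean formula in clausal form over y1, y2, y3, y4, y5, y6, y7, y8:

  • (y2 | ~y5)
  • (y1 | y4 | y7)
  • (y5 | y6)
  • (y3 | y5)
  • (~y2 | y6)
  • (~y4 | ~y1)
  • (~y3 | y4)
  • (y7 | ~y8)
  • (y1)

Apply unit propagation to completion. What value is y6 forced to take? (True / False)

True

(y1) is a unit clause: y1 = True.
In (~y1 | ~y4), ~y1 is now false; ~y4 must hold, so y4 = False.
In (~y3 | y4), y4 is now false; ~y3 must hold, so y3 = False.
In (y3 | y5), y3 is now false; y5 must hold, so y5 = True.
(y2 | ~y5): since y5 = True, the clause reduces to (y2). y2 = True.
From (y6 | ~y2) and y2 = True: y6 = True.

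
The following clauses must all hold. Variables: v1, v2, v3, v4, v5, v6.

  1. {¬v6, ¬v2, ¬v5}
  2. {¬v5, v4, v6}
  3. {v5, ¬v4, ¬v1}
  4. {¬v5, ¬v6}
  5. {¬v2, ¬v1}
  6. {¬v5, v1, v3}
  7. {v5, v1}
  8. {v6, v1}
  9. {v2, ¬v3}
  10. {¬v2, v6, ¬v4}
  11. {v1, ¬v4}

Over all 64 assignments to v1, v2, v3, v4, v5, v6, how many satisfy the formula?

Satisfying assignments:
  v1=1 v2=0 v3=0 v4=0 v5=0 v6=0
  v1=1 v2=0 v3=0 v4=0 v5=0 v6=1
  v1=1 v2=0 v3=0 v4=1 v5=1 v6=0
That's 3 in total.

3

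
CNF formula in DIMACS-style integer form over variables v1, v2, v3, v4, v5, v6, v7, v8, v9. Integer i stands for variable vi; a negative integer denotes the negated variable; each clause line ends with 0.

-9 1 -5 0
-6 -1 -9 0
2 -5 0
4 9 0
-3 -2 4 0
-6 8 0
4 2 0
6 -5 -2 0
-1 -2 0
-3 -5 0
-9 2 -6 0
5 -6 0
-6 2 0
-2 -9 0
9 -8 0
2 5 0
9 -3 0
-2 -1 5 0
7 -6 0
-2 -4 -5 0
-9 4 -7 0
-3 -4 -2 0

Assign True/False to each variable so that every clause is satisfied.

v1 = False, v2 = True, v3 = False, v4 = True, v5 = False, v6 = False, v7 = True, v8 = False, v9 = False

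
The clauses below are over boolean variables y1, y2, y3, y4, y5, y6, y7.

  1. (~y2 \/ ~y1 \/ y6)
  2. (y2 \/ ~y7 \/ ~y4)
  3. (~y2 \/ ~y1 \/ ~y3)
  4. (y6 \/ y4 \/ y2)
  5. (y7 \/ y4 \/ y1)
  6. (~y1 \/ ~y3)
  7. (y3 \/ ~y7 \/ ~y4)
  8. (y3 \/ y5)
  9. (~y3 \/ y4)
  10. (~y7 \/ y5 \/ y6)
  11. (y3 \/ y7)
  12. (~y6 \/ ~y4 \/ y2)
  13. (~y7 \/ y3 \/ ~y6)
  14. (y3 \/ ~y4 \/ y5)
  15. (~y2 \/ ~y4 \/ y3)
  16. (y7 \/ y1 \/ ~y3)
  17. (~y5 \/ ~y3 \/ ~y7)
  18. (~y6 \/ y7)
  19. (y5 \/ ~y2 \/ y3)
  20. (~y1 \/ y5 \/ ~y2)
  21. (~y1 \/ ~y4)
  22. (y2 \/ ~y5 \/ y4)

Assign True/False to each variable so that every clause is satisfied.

y1=F, y2=T, y3=F, y4=F, y5=T, y6=F, y7=T

Check each clause:
  1. (y6 \/ ~y1 \/ ~y2) — ~y1 is true.
  2. (y2 \/ ~y4 \/ ~y7) — y2 is true.
  3. (~y2 \/ ~y3 \/ ~y1) — ~y3 is true.
  4. (y2 \/ y4 \/ y6) — y2 is true.
  5. (y4 \/ y1 \/ y7) — y7 is true.
  6. (~y1 \/ ~y3) — ~y3 is true.
  7. (y3 \/ ~y4 \/ ~y7) — ~y4 is true.
  8. (y3 \/ y5) — y5 is true.
  9. (~y3 \/ y4) — ~y3 is true.
  10. (y5 \/ y6 \/ ~y7) — y5 is true.
  11. (y3 \/ y7) — y7 is true.
  12. (~y4 \/ ~y6 \/ y2) — y2 is true.
  13. (~y7 \/ ~y6 \/ y3) — ~y6 is true.
  14. (y3 \/ y5 \/ ~y4) — ~y4 is true.
  15. (~y2 \/ ~y4 \/ y3) — ~y4 is true.
  16. (y1 \/ y7 \/ ~y3) — ~y3 is true.
  17. (~y5 \/ ~y3 \/ ~y7) — ~y3 is true.
  18. (y7 \/ ~y6) — ~y6 is true.
  19. (y5 \/ ~y2 \/ y3) — y5 is true.
  20. (~y2 \/ y5 \/ ~y1) — y5 is true.
  21. (~y1 \/ ~y4) — ~y4 is true.
  22. (y4 \/ ~y5 \/ y2) — y2 is true.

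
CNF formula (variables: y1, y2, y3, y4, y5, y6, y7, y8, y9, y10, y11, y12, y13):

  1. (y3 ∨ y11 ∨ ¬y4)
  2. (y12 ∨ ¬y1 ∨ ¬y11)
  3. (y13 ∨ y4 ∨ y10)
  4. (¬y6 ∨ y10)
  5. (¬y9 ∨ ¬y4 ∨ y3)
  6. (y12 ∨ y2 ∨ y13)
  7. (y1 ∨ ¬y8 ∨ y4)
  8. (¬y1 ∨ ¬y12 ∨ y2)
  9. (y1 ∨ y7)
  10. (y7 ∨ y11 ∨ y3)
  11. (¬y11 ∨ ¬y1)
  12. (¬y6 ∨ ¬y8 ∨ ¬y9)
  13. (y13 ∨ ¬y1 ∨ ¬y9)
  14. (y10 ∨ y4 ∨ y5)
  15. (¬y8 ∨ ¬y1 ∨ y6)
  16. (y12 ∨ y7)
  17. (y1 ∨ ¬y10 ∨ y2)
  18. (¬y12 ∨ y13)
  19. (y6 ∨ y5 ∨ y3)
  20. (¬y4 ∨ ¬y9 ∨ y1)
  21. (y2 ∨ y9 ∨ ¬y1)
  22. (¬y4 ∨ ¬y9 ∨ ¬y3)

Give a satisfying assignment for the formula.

y1=True, y2=False, y3=False, y4=False, y5=False, y6=True, y7=True, y8=False, y9=True, y10=True, y11=False, y12=False, y13=True

Pure literal: y7 appears only positively; assign y7 = True.
Pure literal: y8 appears only negated; assign y8 = False.
Set y1 = True and propagate.
  then y11 is forced to False.
Try y2 = False.
  then y12 is forced to False.
  then y13 is forced to True.
  then y9 is forced to True.
The remaining clauses are satisfied by y3 = False, y4 = False, y5 = False, y6 = True, y10 = True.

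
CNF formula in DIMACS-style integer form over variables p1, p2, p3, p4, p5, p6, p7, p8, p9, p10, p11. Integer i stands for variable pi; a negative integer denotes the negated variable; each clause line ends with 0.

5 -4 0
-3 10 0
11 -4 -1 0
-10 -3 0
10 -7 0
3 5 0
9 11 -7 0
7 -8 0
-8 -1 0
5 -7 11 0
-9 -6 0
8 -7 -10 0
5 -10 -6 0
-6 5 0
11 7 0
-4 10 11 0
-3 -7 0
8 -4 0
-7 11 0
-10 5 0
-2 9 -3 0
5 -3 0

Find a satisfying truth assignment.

p1=True, p2=True, p3=False, p4=False, p5=True, p6=False, p7=False, p8=False, p9=True, p10=True, p11=True

Check each clause:
  1. (p5 OR NOT p4) — NOT p4 is true.
  2. (p10 OR NOT p3) — p10 is true.
  3. (NOT p1 OR p11 OR NOT p4) — p11 is true.
  4. (NOT p10 OR NOT p3) — NOT p3 is true.
  5. (p10 OR NOT p7) — NOT p7 is true.
  6. (p3 OR p5) — p5 is true.
  7. (p11 OR p9 OR NOT p7) — NOT p7 is true.
  8. (p7 OR NOT p8) — NOT p8 is true.
  9. (NOT p1 OR NOT p8) — NOT p8 is true.
  10. (p5 OR NOT p7 OR p11) — NOT p7 is true.
  11. (NOT p9 OR NOT p6) — NOT p6 is true.
  12. (p8 OR NOT p7 OR NOT p10) — NOT p7 is true.
  13. (p5 OR NOT p6 OR NOT p10) — NOT p6 is true.
  14. (NOT p6 OR p5) — NOT p6 is true.
  15. (p7 OR p11) — p11 is true.
  16. (NOT p4 OR p11 OR p10) — p10 is true.
  17. (NOT p7 OR NOT p3) — NOT p7 is true.
  18. (NOT p4 OR p8) — NOT p4 is true.
  19. (p11 OR NOT p7) — NOT p7 is true.
  20. (NOT p10 OR p5) — p5 is true.
  21. (NOT p2 OR p9 OR NOT p3) — p9 is true.
  22. (NOT p3 OR p5) — p5 is true.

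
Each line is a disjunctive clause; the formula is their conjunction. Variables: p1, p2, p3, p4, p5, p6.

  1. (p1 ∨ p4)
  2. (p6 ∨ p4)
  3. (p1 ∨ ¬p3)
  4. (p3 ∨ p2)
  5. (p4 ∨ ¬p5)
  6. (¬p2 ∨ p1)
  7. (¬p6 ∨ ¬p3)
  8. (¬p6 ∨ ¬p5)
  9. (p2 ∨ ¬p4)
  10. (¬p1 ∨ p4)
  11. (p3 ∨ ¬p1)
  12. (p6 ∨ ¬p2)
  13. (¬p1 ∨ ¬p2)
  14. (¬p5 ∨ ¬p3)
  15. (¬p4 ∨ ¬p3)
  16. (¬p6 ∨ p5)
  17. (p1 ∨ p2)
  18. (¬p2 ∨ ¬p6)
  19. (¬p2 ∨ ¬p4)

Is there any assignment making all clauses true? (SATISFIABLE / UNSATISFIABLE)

UNSATISFIABLE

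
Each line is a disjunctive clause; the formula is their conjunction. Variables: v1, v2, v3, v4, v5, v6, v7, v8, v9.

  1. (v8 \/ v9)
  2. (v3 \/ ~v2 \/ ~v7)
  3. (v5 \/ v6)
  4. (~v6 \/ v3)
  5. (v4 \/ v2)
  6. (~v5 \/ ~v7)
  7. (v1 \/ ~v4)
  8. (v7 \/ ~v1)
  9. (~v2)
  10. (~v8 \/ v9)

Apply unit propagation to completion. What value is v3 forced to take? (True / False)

True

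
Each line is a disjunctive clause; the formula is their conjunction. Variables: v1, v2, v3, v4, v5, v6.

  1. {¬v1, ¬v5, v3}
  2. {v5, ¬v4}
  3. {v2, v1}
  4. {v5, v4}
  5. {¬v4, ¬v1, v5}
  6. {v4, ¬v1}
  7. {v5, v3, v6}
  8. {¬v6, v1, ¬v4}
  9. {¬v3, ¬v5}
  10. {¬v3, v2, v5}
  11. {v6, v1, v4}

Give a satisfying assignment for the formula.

v1=F, v2=T, v3=F, v4=T, v5=T, v6=F

Pure literal: v2 appears only positively; assign v2 = True.
Try v1 = False.
Try v3 = False.
Branch on v4: take v4 = True.
  then v5 is forced to True.
  then v6 is forced to False.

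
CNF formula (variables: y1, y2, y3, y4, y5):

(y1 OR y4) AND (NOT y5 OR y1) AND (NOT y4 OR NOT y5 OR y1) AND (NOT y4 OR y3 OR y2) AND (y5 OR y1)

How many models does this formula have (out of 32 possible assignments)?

14

Split on y1, then y4.
  y1=1, y4=1: y5 free; 3 ways for (y2,y3) × 2^1 = 6.
  y1=1, y4=0: y2, y3, y5 free → 2^3 = 8.
  y1=0, y4=1: a clause becomes empty — 0.
  y1=0, y4=0: a clause becomes empty — 0.
Total: 6 + 8 + 0 + 0 = 14.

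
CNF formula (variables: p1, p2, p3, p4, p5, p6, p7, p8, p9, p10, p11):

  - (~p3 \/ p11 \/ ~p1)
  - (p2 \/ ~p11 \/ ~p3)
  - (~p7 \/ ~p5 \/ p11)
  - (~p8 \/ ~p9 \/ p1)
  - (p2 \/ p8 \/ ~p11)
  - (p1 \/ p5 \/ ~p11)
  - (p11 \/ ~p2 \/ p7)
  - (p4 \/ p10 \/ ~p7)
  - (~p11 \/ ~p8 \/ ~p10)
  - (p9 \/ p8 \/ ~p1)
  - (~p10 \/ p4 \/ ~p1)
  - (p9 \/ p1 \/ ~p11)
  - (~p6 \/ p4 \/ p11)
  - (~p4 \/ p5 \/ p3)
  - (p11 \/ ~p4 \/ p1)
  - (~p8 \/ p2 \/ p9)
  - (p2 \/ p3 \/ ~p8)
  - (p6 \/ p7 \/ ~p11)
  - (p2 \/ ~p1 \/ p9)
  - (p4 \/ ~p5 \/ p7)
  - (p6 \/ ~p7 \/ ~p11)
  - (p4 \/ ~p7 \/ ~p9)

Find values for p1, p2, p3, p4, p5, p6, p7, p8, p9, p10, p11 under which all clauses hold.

Branch on p1: take p1 = False.
Branch on p2: take p2 = True.
For the remaining variables, p3 = False, p4 = False, p5 = False, p6 = False, p7 = True, p8 = True, p9 = False, p10 = True, p11 = False works.
Every clause has at least one true literal under this assignment.

p1=False, p2=True, p3=False, p4=False, p5=False, p6=False, p7=True, p8=True, p9=False, p10=True, p11=False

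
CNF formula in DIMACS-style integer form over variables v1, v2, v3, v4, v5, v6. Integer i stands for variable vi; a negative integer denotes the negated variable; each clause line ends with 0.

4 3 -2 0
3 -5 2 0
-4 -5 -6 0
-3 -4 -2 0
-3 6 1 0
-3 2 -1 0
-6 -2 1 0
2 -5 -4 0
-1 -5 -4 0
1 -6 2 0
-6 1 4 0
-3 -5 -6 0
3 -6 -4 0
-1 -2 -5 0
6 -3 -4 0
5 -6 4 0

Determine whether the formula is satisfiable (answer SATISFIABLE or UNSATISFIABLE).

SATISFIABLE

Branch on v1: take v1 = True.
Set v2 = False and propagate.
  then v3 is forced to False.
  then v5 is forced to False.
Try v4 = True.
  then v6 is forced to False.
So v1=1  v2=0  v3=0  v4=1  v5=0  v6=0 is a satisfying assignment.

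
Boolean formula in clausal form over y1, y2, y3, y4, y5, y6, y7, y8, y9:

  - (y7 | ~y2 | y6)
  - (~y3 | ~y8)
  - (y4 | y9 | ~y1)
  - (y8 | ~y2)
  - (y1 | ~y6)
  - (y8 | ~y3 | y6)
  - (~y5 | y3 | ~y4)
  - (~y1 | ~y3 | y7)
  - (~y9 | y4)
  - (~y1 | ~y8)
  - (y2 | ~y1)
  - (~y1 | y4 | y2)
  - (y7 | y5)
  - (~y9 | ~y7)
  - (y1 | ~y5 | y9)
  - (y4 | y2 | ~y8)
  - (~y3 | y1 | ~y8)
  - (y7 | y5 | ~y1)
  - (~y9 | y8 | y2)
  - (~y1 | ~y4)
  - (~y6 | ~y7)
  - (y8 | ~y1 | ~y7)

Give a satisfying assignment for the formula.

Set y1 = False and propagate.
  then y6 is forced to False.
Branch on y2: take y2 = False.
The remaining clauses are satisfied by y3 = False, y4 = True, y5 = False, y7 = True, y8 = True, y9 = False.
Every clause has at least one true literal under this assignment.

y1=0, y2=0, y3=0, y4=1, y5=0, y6=0, y7=1, y8=1, y9=0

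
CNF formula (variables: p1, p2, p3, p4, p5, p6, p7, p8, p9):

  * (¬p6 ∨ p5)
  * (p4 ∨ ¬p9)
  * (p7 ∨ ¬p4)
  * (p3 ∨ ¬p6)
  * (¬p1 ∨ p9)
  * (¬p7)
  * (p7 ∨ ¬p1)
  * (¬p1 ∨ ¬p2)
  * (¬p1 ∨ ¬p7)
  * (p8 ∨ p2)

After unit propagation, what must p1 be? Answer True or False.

False

(¬p7) is a unit clause: p7 = False.
(p7 ∨ ¬p4): since p7 = False, the clause reduces to (¬p4). p4 = False.
(p4 ∨ ¬p9) with p4 = False leaves only ¬p9, so p9 = False.
In (p9 ∨ ¬p1), p9 is now false; ¬p1 must hold, so p1 = False.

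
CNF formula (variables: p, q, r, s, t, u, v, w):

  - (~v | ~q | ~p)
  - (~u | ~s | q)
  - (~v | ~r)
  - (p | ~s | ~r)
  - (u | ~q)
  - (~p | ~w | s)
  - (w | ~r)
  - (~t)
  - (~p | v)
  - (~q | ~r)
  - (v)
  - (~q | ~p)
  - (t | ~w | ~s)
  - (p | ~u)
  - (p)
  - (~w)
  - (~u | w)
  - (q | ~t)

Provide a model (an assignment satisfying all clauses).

p=T  q=F  r=F  s=T  t=F  u=F  v=T  w=F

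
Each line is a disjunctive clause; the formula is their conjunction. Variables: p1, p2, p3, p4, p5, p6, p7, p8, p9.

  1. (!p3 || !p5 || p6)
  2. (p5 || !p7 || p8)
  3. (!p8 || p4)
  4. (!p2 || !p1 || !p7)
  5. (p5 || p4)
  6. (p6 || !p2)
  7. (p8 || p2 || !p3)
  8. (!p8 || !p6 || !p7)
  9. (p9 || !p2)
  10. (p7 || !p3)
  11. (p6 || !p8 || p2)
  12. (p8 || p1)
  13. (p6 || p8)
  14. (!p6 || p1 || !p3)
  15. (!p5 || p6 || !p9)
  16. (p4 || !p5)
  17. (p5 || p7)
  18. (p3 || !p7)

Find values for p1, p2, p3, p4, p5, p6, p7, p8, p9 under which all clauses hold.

p1 = T, p2 = F, p3 = F, p4 = T, p5 = T, p6 = T, p7 = F, p8 = T, p9 = T

Check each clause:
  1. (p6 || !p3 || !p5) — !p3 is true.
  2. (p5 || p8 || !p7) — p8 is true.
  3. (p4 || !p8) — p4 is true.
  4. (!p2 || !p7 || !p1) — !p7 is true.
  5. (p5 || p4) — p4 is true.
  6. (p6 || !p2) — p6 is true.
  7. (!p3 || p8 || p2) — p8 is true.
  8. (!p7 || !p8 || !p6) — !p7 is true.
  9. (p9 || !p2) — p9 is true.
  10. (p7 || !p3) — !p3 is true.
  11. (p6 || p2 || !p8) — p6 is true.
  12. (p8 || p1) — p8 is true.
  13. (p8 || p6) — p8 is true.
  14. (!p6 || !p3 || p1) — p1 is true.
  15. (!p5 || p6 || !p9) — p6 is true.
  16. (p4 || !p5) — p4 is true.
  17. (p7 || p5) — p5 is true.
  18. (p3 || !p7) — !p7 is true.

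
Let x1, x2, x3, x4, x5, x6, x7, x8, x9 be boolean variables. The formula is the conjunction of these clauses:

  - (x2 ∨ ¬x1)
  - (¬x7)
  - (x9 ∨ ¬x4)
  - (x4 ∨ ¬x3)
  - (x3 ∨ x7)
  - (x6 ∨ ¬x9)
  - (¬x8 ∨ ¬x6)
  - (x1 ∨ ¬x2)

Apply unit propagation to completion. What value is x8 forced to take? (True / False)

False

(¬x7) stands alone — x7 = False.
In (x3 ∨ x7), x7 is now false; x3 must hold, so x3 = True.
(x4 ∨ ¬x3): since x3 = True, the clause reduces to (x4). x4 = True.
(¬x4 ∨ x9): since x4 = True, the clause reduces to (x9). x9 = True.
In (¬x9 ∨ x6), ¬x9 is now false; x6 must hold, so x6 = True.
In (¬x8 ∨ ¬x6), ¬x6 is now false; ¬x8 must hold, so x8 = False.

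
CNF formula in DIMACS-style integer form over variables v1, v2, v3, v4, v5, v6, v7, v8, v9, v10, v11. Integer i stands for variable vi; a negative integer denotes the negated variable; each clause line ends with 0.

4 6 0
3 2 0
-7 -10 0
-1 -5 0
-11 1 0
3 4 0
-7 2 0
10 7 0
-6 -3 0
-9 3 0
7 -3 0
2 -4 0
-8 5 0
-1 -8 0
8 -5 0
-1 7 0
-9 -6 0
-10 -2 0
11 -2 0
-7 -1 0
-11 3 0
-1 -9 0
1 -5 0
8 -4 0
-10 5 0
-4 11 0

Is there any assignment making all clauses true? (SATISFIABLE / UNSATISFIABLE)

UNSATISFIABLE

v1 = True:
  propagation gives v5=False, v8=False, v7=True; an empty clause results — contradiction.
v1 = False:
  propagation gives v11=False, v2=False, v3=True, v7=False; an empty clause results — contradiction.
Every branch closes, so no satisfying assignment exists.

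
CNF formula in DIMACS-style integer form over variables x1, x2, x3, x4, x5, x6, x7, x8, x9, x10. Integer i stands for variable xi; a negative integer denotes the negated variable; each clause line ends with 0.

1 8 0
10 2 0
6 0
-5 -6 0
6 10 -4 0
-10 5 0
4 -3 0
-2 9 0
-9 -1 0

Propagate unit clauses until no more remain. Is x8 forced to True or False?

True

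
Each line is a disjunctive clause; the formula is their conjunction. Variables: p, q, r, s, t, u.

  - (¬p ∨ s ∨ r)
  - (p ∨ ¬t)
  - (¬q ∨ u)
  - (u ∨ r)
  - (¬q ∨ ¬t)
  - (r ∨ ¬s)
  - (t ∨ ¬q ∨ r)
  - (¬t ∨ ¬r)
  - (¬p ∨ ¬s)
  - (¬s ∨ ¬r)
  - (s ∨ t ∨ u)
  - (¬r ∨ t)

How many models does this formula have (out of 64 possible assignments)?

The models are:
  p=F q=F r=F s=F t=F u=T
That's 1 in total.

1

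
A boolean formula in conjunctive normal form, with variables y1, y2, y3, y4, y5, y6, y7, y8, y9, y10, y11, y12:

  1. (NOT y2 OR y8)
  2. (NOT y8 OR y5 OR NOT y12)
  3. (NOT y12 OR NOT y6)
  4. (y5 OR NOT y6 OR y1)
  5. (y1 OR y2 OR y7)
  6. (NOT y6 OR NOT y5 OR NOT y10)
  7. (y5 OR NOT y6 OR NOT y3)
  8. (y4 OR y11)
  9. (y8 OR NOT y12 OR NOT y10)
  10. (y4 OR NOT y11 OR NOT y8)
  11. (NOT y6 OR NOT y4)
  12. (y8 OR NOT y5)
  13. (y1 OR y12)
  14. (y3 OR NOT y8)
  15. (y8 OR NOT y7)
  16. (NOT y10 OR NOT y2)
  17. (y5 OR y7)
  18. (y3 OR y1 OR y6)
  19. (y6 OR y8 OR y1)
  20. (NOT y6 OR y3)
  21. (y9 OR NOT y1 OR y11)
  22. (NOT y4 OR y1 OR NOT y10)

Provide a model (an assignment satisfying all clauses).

Pure literal: y9 appears only positively; assign y9 = True.
Pure literal: y10 appears only negated; assign y10 = False.
Set y1 = True and propagate.
Try y2 = True.
  then y8 is forced to True.
  then y3 is forced to True.
For the remaining variables, y4 = True, y5 = True, y6 = False, y7 = True, y11 = True, y12 = False works.

y1 = True, y2 = True, y3 = True, y4 = True, y5 = True, y6 = False, y7 = True, y8 = True, y9 = True, y10 = False, y11 = True, y12 = False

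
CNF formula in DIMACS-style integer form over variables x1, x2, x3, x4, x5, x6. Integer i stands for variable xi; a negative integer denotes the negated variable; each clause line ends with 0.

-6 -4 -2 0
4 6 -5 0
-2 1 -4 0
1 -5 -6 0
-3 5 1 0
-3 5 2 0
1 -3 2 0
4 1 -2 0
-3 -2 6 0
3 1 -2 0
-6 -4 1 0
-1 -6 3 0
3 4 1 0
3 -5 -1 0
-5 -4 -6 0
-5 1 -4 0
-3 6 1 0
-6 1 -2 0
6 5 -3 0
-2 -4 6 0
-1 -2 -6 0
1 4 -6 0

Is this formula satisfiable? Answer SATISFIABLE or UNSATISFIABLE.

Branch on x1: take x1 = True.
Try x2 = True.
  then x6 is forced to False.
  then x3 is forced to False.
  then x5 is forced to False.
  then x4 is forced to False.
Every clause has at least one true literal under this assignment.
So x1=T, x2=T, x3=F, x4=F, x5=F, x6=F is a satisfying assignment.

SATISFIABLE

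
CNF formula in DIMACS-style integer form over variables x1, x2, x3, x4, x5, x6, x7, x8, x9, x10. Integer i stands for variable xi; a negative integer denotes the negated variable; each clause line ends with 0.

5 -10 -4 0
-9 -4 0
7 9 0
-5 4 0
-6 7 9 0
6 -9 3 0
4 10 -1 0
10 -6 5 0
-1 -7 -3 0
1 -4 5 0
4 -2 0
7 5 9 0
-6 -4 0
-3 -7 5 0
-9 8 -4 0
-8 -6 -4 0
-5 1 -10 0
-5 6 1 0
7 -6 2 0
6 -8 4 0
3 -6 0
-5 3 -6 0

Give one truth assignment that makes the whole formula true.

x1=True  x2=False  x3=False  x4=True  x5=False  x6=False  x7=True  x8=False  x9=False  x10=False

Try x1 = True.
The remaining clauses are satisfied by x2 = False, x3 = False, x4 = True, x5 = False, x6 = False, x7 = True, x8 = False, x9 = False, x10 = False.
Check each clause:
  1. (x5 | ~x4 | ~x10) — ~x10 is true.
  2. (~x4 | ~x9) — ~x9 is true.
  3. (x7 | x9) — x7 is true.
  4. (~x5 | x4) — ~x5 is true.
  5. (x9 | ~x6 | x7) — ~x6 is true.
  6. (x3 | ~x9 | x6) — ~x9 is true.
  7. (~x1 | x4 | x10) — x4 is true.
  8. (x5 | x10 | ~x6) — ~x6 is true.
  9. (~x3 | ~x1 | ~x7) — ~x3 is true.
  10. (x5 | x1 | ~x4) — x1 is true.
  11. (x4 | ~x2) — x4 is true.
  12. (x7 | x9 | x5) — x7 is true.
  13. (~x4 | ~x6) — ~x6 is true.
  14. (~x3 | x5 | ~x7) — ~x3 is true.
  15. (x8 | ~x9 | ~x4) — ~x9 is true.
  16. (~x8 | ~x6 | ~x4) — ~x8 is true.
  17. (x1 | ~x5 | ~x10) — x1 is true.
  18. (~x5 | x6 | x1) — x1 is true.
  19. (x7 | x2 | ~x6) — ~x6 is true.
  20. (x4 | x6 | ~x8) — ~x8 is true.
  21. (x3 | ~x6) — ~x6 is true.
  22. (~x6 | x3 | ~x5) — ~x6 is true.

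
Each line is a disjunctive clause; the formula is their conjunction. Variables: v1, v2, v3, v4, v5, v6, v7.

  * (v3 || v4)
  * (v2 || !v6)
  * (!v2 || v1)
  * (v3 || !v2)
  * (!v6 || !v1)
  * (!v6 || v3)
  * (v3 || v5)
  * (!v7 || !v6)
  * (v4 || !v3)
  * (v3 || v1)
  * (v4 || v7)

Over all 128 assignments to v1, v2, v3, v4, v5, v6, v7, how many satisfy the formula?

Split on v3, then v6.
  v3=T, v6=T: a clause becomes empty — 0.
  v3=T, v6=F: v5, v7 free; 3 ways for (v1,v2,v4) × 2^2 = 12.
  v3=F, v6=T: a clause becomes empty — 0.
  v3=F, v6=F: remaining (v1,v2,v4,v5,v7) ∈ {(T,F,T,T,F); (T,F,T,T,T)} — 2.
Total: 0 + 12 + 0 + 2 = 14.

14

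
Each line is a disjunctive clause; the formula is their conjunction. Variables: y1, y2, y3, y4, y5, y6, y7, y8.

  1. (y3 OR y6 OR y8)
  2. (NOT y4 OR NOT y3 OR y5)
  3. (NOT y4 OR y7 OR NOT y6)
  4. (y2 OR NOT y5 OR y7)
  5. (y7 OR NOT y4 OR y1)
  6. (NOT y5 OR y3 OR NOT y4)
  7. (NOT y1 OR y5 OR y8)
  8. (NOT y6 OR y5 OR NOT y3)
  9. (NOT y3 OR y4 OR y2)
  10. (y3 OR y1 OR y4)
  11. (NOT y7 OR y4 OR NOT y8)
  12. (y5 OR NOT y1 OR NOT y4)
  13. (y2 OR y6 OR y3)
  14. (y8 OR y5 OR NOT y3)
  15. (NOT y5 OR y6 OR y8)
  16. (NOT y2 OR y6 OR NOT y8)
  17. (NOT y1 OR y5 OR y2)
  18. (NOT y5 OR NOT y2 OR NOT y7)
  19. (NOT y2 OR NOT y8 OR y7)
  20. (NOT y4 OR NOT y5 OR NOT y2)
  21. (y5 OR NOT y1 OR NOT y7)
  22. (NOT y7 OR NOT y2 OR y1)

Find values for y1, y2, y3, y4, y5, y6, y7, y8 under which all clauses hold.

Set y1 = True and propagate.
Try y2 = True.
For the remaining variables, y3 = True, y4 = False, y5 = True, y6 = True, y7 = False, y8 = False works.
Every clause has at least one true literal under this assignment.
Check each clause:
  1. (y8 OR y6 OR y3) — y3 is true.
  2. (y5 OR NOT y4 OR NOT y3) — NOT y4 is true.
  3. (y7 OR NOT y4 OR NOT y6) — NOT y4 is true.
  4. (NOT y5 OR y7 OR y2) — y2 is true.
  5. (y1 OR NOT y4 OR y7) — y1 is true.
  6. (NOT y4 OR NOT y5 OR y3) — y3 is true.
  7. (y8 OR y5 OR NOT y1) — y5 is true.
  8. (y5 OR NOT y6 OR NOT y3) — y5 is true.
  9. (y2 OR y4 OR NOT y3) — y2 is true.
  10. (y1 OR y3 OR y4) — y1 is true.
  11. (NOT y8 OR y4 OR NOT y7) — NOT y8 is true.
  12. (NOT y4 OR y5 OR NOT y1) — NOT y4 is true.
  13. (y2 OR y6 OR y3) — y2 is true.
  14. (y8 OR NOT y3 OR y5) — y5 is true.
  15. (y6 OR y8 OR NOT y5) — y6 is true.
  16. (NOT y2 OR NOT y8 OR y6) — NOT y8 is true.
  17. (y2 OR y5 OR NOT y1) — y2 is true.
  18. (NOT y5 OR NOT y7 OR NOT y2) — NOT y7 is true.
  19. (NOT y2 OR y7 OR NOT y8) — NOT y8 is true.
  20. (NOT y5 OR NOT y4 OR NOT y2) — NOT y4 is true.
  21. (y5 OR NOT y1 OR NOT y7) — NOT y7 is true.
  22. (NOT y2 OR y1 OR NOT y7) — NOT y7 is true.

y1=1  y2=1  y3=1  y4=0  y5=1  y6=1  y7=0  y8=0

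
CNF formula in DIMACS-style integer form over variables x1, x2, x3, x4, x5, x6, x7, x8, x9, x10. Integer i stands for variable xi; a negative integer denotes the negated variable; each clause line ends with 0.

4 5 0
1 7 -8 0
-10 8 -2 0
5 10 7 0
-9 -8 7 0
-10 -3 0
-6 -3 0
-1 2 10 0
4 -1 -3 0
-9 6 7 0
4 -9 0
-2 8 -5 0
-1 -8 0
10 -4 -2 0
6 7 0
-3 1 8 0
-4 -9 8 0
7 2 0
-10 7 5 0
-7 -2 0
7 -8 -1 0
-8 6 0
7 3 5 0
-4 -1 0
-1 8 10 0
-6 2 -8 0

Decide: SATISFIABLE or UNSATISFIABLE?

Pure literal: x9 appears only negated; assign x9 = False.
Branch on x1: take x1 = False.
For the remaining variables, x2 = False, x3 = False, x4 = False, x5 = True, x6 = True, x7 = True, x8 = False, x10 = False works.
Every clause has at least one true literal under this assignment.
So x1=0, x2=0, x3=0, x4=0, x5=1, x6=1, x7=1, x8=0, x9=0, x10=0 is a satisfying assignment.

SATISFIABLE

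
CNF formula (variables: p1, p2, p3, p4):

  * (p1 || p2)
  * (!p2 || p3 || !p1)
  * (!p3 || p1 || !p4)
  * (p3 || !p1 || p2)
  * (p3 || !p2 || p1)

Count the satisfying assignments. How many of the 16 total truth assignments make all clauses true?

5

Satisfying assignments:
  p1=0 p2=1 p3=1 p4=0
  p1=1 p2=0 p3=1 p4=0
  p1=1 p2=0 p3=1 p4=1
  p1=1 p2=1 p3=1 p4=0
  p1=1 p2=1 p3=1 p4=1
Count: 5.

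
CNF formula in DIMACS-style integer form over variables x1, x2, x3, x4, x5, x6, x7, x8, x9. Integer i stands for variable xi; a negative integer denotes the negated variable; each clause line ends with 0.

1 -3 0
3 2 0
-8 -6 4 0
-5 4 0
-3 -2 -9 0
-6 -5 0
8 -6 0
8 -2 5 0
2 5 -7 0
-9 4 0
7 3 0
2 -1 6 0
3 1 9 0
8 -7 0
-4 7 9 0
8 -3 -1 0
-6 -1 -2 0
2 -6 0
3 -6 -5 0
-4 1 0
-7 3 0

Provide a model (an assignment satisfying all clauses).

Try x1 = True.
For the remaining variables, x2 = True, x3 = True, x4 = False, x5 = False, x6 = False, x7 = True, x8 = True, x9 = False works.
Every clause has at least one true literal under this assignment.

x1 = True, x2 = True, x3 = True, x4 = False, x5 = False, x6 = False, x7 = True, x8 = True, x9 = False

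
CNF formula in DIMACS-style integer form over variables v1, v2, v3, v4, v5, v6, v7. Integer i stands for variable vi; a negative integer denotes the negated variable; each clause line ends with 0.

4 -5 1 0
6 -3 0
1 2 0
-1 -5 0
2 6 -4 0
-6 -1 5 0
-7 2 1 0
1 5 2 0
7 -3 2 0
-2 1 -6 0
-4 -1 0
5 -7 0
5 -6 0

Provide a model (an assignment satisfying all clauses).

v1=F, v2=T, v3=F, v4=F, v5=F, v6=F, v7=F

v3 occurs only negated in the remaining clauses — set v3 = False.
Try v1 = False.
  then v2 is forced to True.
  then v6 is forced to False.
Set v4 = False and propagate.
  then v5 is forced to False.
  then v7 is forced to False.
Every clause has at least one true literal under this assignment.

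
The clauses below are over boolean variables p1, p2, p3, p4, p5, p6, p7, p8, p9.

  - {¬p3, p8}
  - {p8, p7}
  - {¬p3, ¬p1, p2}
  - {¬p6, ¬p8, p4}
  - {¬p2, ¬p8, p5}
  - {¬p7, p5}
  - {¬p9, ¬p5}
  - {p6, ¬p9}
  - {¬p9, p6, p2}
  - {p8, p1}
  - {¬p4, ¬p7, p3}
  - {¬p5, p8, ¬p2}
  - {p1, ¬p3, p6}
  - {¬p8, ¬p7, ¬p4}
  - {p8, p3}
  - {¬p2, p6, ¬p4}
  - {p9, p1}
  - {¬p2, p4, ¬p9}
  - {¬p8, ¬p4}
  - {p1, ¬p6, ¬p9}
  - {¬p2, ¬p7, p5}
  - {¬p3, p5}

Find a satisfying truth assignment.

p1=True, p2=True, p3=False, p4=False, p5=True, p6=False, p7=False, p8=True, p9=False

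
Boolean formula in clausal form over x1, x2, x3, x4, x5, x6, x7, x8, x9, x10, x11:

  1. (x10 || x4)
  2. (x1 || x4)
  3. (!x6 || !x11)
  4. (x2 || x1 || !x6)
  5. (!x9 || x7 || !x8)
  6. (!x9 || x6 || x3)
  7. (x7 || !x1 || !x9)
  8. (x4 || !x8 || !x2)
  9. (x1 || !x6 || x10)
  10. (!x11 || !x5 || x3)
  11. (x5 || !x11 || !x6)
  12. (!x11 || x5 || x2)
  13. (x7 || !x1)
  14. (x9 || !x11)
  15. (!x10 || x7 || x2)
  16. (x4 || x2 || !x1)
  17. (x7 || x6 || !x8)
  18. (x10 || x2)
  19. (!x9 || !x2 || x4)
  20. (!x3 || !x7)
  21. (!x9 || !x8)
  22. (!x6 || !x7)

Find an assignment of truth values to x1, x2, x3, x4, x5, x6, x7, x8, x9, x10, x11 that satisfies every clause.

x1 = F  x2 = T  x3 = T  x4 = T  x5 = T  x6 = T  x7 = F  x8 = T  x9 = F  x10 = T  x11 = F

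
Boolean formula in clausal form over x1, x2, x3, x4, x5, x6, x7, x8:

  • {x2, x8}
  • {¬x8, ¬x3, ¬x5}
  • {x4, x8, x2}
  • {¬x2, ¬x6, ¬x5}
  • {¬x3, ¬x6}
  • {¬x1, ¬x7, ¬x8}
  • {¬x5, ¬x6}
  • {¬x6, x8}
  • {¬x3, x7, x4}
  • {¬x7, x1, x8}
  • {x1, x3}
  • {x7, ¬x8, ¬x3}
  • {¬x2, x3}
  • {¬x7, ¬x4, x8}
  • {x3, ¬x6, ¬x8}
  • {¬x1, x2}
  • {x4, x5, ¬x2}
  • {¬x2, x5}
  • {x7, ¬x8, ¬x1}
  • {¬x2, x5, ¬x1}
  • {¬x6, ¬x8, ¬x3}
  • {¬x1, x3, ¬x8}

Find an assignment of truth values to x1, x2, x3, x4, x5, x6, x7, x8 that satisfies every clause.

x6 occurs only negated in the remaining clauses — set x6 = False.
Branch on x1: take x1 = False.
  then x3 is forced to True.
The remaining clauses are satisfied by x2 = True, x4 = True, x5 = True, x7 = False, x8 = False.
Every clause has at least one true literal under this assignment.

x1=F, x2=T, x3=T, x4=T, x5=T, x6=F, x7=F, x8=F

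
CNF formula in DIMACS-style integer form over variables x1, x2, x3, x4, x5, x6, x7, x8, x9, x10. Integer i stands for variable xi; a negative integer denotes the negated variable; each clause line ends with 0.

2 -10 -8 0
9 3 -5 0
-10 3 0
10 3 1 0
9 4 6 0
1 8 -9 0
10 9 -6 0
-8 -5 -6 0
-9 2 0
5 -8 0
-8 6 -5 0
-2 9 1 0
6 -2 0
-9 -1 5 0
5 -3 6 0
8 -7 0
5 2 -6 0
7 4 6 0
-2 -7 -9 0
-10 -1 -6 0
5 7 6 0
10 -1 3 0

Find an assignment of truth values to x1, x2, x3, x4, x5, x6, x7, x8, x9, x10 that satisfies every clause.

x1 = 0, x2 = 0, x3 = 1, x4 = 1, x5 = 1, x6 = 0, x7 = 0, x8 = 0, x9 = 0, x10 = 1

Check each clause:
  1. (x2 ∨ ¬x8 ∨ ¬x10) — ¬x8 is true.
  2. (x3 ∨ x9 ∨ ¬x5) — x3 is true.
  3. (¬x10 ∨ x3) — x3 is true.
  4. (x3 ∨ x10 ∨ x1) — x10 is true.
  5. (x9 ∨ x4 ∨ x6) — x4 is true.
  6. (¬x9 ∨ x8 ∨ x1) — ¬x9 is true.
  7. (x10 ∨ x9 ∨ ¬x6) — ¬x6 is true.
  8. (¬x5 ∨ ¬x6 ∨ ¬x8) — ¬x8 is true.
  9. (x2 ∨ ¬x9) — ¬x9 is true.
  10. (x5 ∨ ¬x8) — ¬x8 is true.
  11. (¬x8 ∨ x6 ∨ ¬x5) — ¬x8 is true.
  12. (x9 ∨ x1 ∨ ¬x2) — ¬x2 is true.
  13. (x6 ∨ ¬x2) — ¬x2 is true.
  14. (x5 ∨ ¬x9 ∨ ¬x1) — x5 is true.
  15. (x6 ∨ x5 ∨ ¬x3) — x5 is true.
  16. (x8 ∨ ¬x7) — ¬x7 is true.
  17. (x2 ∨ ¬x6 ∨ x5) — ¬x6 is true.
  18. (x6 ∨ x7 ∨ x4) — x4 is true.
  19. (¬x7 ∨ ¬x2 ∨ ¬x9) — ¬x7 is true.
  20. (¬x6 ∨ ¬x10 ∨ ¬x1) — ¬x6 is true.
  21. (x5 ∨ x6 ∨ x7) — x5 is true.
  22. (x3 ∨ x10 ∨ ¬x1) — x10 is true.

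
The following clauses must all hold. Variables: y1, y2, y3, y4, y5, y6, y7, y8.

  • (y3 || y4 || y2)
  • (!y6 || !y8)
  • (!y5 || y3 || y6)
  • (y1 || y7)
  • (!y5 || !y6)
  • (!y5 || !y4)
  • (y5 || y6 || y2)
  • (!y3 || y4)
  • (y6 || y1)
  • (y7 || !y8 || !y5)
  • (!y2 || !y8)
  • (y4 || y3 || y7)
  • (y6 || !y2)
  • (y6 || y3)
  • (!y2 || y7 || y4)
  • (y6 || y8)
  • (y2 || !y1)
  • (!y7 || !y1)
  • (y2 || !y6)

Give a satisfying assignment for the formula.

y1=F, y2=T, y3=T, y4=T, y5=F, y6=T, y7=T, y8=F

Check each clause:
  1. (y4 || y3 || y2) — y2 is true.
  2. (!y8 || !y6) — !y8 is true.
  3. (y3 || !y5 || y6) — y3 is true.
  4. (y1 || y7) — y7 is true.
  5. (!y6 || !y5) — !y5 is true.
  6. (!y5 || !y4) — !y5 is true.
  7. (y6 || y5 || y2) — y2 is true.
  8. (!y3 || y4) — y4 is true.
  9. (y6 || y1) — y6 is true.
  10. (!y8 || !y5 || y7) — !y8 is true.
  11. (!y8 || !y2) — !y8 is true.
  12. (y3 || y4 || y7) — y3 is true.
  13. (y6 || !y2) — y6 is true.
  14. (y3 || y6) — y3 is true.
  15. (y4 || y7 || !y2) — y4 is true.
  16. (y6 || y8) — y6 is true.
  17. (!y1 || y2) — y2 is true.
  18. (!y7 || !y1) — !y1 is true.
  19. (y2 || !y6) — y2 is true.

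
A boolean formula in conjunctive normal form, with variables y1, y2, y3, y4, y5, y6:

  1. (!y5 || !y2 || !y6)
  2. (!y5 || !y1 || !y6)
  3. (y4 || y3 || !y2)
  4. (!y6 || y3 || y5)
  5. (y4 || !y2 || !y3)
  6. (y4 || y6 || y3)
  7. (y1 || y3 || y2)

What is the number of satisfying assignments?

26

Case analysis on y3 and y2:
  y3=T, y2=T: y1 free; 3 ways for (y4,y5,y6) × 2^1 = 6.
  y3=T, y2=F: y4 free; 7 ways for (y1,y5,y6) × 2^1 = 14.
  y3=F, y2=T: remaining (y1,y4,y5,y6) ∈ {(F,T,F,F); (F,T,T,F); (T,T,F,F); (T,T,T,F)} — 4.
  y3=F, y2=F: remaining (y1,y4,y5,y6) ∈ {(T,T,F,F); (T,T,T,F)} — 2.
Total: 6 + 14 + 4 + 2 = 26.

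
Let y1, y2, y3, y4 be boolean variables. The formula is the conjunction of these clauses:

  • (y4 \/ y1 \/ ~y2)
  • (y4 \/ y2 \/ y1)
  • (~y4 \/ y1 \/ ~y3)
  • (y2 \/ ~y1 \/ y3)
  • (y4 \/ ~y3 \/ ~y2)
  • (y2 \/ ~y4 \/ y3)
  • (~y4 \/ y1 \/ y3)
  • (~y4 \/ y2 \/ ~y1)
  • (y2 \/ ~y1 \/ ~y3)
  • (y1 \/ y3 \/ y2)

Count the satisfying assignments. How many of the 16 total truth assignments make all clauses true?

3

The models are:
  y1=T y2=T y3=F y4=F
  y1=T y2=T y3=F y4=T
  y1=T y2=T y3=T y4=T
Count: 3.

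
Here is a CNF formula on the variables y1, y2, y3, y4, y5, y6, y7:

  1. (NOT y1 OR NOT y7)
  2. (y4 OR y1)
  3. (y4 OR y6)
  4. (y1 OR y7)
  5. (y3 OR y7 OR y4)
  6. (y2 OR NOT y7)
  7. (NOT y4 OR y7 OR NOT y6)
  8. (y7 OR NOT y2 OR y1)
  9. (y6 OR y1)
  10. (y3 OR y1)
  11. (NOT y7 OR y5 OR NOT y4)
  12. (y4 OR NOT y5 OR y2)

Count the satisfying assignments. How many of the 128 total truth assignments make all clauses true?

12

Split on y7, then y1.
  y7=1, y1=1: a clause becomes empty — 0.
  y7=1, y1=0: remaining (y2,y3,y4,y5,y6) ∈ {(1,1,1,1,1)} — 1.
  y7=0, y1=1: 11 of the 32 assignments to (y2,y3,y4,y5,y6) work.
  y7=0, y1=0: a clause becomes empty — 0.
Total: 0 + 1 + 11 + 0 = 12.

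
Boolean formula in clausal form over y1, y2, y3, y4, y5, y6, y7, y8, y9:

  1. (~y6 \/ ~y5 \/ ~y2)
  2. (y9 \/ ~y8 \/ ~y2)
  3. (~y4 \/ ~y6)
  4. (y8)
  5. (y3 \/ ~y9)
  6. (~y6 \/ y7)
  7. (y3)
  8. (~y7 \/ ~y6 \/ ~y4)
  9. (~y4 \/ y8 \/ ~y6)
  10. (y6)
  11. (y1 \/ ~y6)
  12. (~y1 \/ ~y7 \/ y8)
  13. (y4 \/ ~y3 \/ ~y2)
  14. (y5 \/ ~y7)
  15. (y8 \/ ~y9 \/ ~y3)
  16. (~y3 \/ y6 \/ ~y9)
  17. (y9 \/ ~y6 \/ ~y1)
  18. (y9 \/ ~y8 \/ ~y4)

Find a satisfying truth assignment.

(y8) is a unit clause, so y8 = True.
The clause (y3) is unit: y3 must be True.
(y6) is a unit clause, so y6 = True.
(~y4) is a unit clause, so y4 = False.
(y7) is a unit clause, so y7 = True.
(y1) is a unit clause, so y1 = True.
Unit propagation: (~y2) forces y2 = False.
(y5) is a unit clause, so y5 = True.
(y9) is a unit clause, so y9 = True.
Every clause has at least one true literal under this assignment.

y1 = 1, y2 = 0, y3 = 1, y4 = 0, y5 = 1, y6 = 1, y7 = 1, y8 = 1, y9 = 1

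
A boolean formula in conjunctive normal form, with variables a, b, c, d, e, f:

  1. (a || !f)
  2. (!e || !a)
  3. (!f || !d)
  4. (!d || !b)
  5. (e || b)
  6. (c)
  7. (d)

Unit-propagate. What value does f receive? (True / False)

False

Unit clause (c) sets c = True.
(d) stands alone — d = True.
In (!f || !d), !d is now false; !f must hold, so f = False.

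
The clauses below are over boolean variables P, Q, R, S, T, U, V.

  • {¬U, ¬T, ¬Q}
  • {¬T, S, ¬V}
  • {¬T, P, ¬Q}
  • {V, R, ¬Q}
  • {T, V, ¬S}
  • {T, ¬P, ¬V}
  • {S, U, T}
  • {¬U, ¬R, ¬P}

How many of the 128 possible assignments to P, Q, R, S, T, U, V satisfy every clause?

41

Case analysis on T and V:
  T=T, V=T: 9 of the 32 assignments to (P,Q,R,S,U) work.
  T=T, V=F: S free; 8 ways for (P,Q,R,U) × 2^1 = 16.
  T=F, V=T: Q, R free; 3 ways for (P,S,U) × 2^2 = 12.
  T=F, V=F: remaining (P,Q,R,S,U) ∈ {(F,F,F,F,T); (F,F,T,F,T); (F,T,T,F,T); (T,F,F,F,T)} — 4.
Total: 9 + 16 + 12 + 4 = 41.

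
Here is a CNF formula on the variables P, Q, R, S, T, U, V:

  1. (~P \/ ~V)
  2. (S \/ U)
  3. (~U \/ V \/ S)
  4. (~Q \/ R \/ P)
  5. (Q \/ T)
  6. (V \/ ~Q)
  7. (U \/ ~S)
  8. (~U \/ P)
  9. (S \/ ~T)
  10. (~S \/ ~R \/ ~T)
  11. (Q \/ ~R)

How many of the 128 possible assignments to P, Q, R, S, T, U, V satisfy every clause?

The models are:
  P=T Q=F R=F S=T T=T U=T V=F
That's 1 in total.

1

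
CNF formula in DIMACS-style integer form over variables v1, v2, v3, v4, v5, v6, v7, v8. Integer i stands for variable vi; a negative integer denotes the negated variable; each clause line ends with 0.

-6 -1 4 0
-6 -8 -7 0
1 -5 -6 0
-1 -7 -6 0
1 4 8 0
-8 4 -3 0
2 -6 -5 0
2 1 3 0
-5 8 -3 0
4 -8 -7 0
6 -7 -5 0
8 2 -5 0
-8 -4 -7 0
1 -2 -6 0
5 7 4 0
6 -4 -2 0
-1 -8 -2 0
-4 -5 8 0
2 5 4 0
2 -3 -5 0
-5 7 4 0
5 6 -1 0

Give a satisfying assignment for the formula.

Branch on v1: take v1 = False.
The remaining clauses are satisfied by v2 = False, v3 = True, v4 = True, v5 = False, v6 = True, v7 = False, v8 = False.
Every clause has at least one true literal under this assignment.

v1=F, v2=F, v3=T, v4=T, v5=F, v6=T, v7=F, v8=F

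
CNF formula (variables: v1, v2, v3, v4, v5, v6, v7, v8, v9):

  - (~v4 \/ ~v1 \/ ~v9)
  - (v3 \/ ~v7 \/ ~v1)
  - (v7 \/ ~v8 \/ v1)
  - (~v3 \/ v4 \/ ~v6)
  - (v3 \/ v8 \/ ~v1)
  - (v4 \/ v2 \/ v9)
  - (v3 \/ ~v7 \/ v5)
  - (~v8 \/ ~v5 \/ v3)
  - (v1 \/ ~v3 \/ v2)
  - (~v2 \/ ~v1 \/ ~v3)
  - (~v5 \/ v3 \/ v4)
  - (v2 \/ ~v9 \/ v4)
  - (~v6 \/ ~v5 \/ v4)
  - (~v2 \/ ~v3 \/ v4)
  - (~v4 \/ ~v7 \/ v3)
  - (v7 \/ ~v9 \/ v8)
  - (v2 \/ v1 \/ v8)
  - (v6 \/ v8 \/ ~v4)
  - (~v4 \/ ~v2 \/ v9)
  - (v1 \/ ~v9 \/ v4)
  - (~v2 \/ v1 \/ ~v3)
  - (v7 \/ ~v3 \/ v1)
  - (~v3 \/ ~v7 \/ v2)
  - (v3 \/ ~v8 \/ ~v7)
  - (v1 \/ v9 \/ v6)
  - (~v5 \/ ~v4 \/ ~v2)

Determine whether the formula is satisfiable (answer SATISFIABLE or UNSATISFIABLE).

Branch on v1: take v1 = True.
For the remaining variables, v2 = False, v3 = False, v4 = True, v5 = False, v6 = True, v7 = False, v8 = True, v9 = False works.
So v1 = True, v2 = False, v3 = False, v4 = True, v5 = False, v6 = True, v7 = False, v8 = True, v9 = False is a satisfying assignment.

SATISFIABLE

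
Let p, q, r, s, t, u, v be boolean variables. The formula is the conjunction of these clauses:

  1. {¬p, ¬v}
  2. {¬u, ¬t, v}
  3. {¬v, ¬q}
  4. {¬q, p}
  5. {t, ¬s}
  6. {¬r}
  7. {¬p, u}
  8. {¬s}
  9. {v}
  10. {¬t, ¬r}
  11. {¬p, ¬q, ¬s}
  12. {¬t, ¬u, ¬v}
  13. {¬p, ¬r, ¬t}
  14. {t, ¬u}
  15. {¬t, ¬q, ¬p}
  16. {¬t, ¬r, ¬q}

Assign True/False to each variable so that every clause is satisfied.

Unit propagation: (¬r) forces r = False.
The clause (¬s) is unit: s must be False.
The clause (v) is unit: v must be True.
(¬p) is a unit clause, so p = False.
Unit propagation: (¬q) forces q = False.
u occurs only negated in the remaining clauses — set u = False.
t is now unconstrained; take t = False.

p=False, q=False, r=False, s=False, t=False, u=False, v=True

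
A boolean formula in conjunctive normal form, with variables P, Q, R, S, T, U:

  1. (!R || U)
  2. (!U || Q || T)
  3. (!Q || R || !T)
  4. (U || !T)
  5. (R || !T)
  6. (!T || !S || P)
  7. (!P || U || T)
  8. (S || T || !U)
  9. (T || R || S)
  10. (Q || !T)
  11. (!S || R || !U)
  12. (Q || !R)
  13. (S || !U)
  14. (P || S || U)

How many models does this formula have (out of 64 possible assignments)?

5

The models are:
  P=0 Q=0 R=0 S=1 T=0 U=0
  P=0 Q=1 R=0 S=1 T=0 U=0
  P=0 Q=1 R=1 S=1 T=0 U=1
  P=1 Q=1 R=1 S=1 T=0 U=1
  P=1 Q=1 R=1 S=1 T=1 U=1
That's 5 in total.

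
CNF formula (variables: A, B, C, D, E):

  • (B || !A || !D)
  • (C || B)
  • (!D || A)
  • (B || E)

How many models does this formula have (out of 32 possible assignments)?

Case analysis on B and A:
  B=1, A=1: C, D, E free → 2^3 = 8.
  B=1, A=0: remaining (C,D,E) ∈ {(0,0,0); (0,0,1); (1,0,0); (1,0,1)} — 4.
  B=0, A=1: remaining (C,D,E) ∈ {(1,0,1)} — 1.
  B=0, A=0: remaining (C,D,E) ∈ {(1,0,1)} — 1.
Total: 8 + 4 + 1 + 1 = 14.

14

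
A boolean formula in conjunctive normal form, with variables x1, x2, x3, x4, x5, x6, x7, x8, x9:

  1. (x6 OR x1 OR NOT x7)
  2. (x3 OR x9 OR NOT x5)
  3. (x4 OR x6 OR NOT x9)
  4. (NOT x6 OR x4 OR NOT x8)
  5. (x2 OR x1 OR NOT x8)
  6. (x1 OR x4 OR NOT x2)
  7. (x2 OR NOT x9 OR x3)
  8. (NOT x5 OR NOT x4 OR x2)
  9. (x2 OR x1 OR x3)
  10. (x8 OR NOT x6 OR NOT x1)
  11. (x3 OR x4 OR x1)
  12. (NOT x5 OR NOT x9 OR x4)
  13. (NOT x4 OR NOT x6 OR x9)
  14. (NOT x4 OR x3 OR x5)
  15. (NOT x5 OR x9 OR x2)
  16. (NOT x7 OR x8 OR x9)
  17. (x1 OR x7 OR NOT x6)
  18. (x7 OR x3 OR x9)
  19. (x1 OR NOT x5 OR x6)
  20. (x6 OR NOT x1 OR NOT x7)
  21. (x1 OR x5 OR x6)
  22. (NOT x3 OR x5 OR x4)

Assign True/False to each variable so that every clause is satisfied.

Try x1 = False.
The remaining clauses are satisfied by x2 = True, x3 = False, x4 = True, x5 = True, x6 = True, x7 = True, x8 = False, x9 = True.
Check each clause:
  1. (x1 OR NOT x7 OR x6) — x6 is true.
  2. (NOT x5 OR x9 OR x3) — x9 is true.
  3. (x4 OR x6 OR NOT x9) — x4 is true.
  4. (NOT x6 OR NOT x8 OR x4) — NOT x8 is true.
  5. (NOT x8 OR x1 OR x2) — NOT x8 is true.
  6. (x1 OR x4 OR NOT x2) — x4 is true.
  7. (x2 OR NOT x9 OR x3) — x2 is true.
  8. (x2 OR NOT x5 OR NOT x4) — x2 is true.
  9. (x1 OR x3 OR x2) — x2 is true.
  10. (NOT x1 OR x8 OR NOT x6) — NOT x1 is true.
  11. (x4 OR x3 OR x1) — x4 is true.
  12. (NOT x5 OR NOT x9 OR x4) — x4 is true.
  13. (NOT x4 OR NOT x6 OR x9) — x9 is true.
  14. (x5 OR NOT x4 OR x3) — x5 is true.
  15. (x2 OR x9 OR NOT x5) — x9 is true.
  16. (x8 OR NOT x7 OR x9) — x9 is true.
  17. (NOT x6 OR x1 OR x7) — x7 is true.
  18. (x9 OR x7 OR x3) — x9 is true.
  19. (x6 OR x1 OR NOT x5) — x6 is true.
  20. (NOT x1 OR x6 OR NOT x7) — x6 is true.
  21. (x6 OR x5 OR x1) — x5 is true.
  22. (x5 OR x4 OR NOT x3) — NOT x3 is true.

x1=F  x2=T  x3=F  x4=T  x5=T  x6=T  x7=T  x8=F  x9=T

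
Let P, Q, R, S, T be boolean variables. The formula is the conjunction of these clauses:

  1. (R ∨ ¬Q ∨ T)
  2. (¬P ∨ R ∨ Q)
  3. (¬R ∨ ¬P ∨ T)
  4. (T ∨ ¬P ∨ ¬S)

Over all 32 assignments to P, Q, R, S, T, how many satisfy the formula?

Split on P, then R.
  P=1, R=1: remaining (Q,S,T) ∈ {(0,0,1); (0,1,1); (1,0,1); (1,1,1)} — 4.
  P=1, R=0: remaining (Q,S,T) ∈ {(1,0,1); (1,1,1)} — 2.
  P=0, R=1: Q, S, T free → 2^3 = 8.
  P=0, R=0: S free; 3 ways for (Q,T) × 2^1 = 6.
Total: 4 + 2 + 8 + 6 = 20.

20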